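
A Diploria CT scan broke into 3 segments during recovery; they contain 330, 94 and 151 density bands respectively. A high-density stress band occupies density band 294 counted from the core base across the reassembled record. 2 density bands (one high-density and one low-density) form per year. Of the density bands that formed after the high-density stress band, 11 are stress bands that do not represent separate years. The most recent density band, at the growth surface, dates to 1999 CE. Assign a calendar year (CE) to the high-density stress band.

1864 CE

Total density bands = 330 + 94 + 151 = 575.
575 − 294 = 281 density bands lie beyond the high-density stress band toward the growth surface.
Excluding 11 false density bands: 281 − 11 = 270.
With 2 density bands per year, 270 / 2 = 135 years.
1999 − 135 = 1864 CE.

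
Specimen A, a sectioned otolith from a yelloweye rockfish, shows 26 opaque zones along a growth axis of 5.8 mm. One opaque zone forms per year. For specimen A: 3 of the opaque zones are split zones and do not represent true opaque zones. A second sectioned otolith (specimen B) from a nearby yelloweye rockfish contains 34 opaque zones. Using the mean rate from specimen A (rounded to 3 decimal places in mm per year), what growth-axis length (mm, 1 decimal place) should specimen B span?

8.6 mm

Specimen A: after corrections the count is 26 − 3 = 23 opaque zones.
A: Mean rate = 5.8 mm / 23 years ≈ 0.252 mm per year.
For B, 0.252 mm/year × 34 years = 8.6 mm.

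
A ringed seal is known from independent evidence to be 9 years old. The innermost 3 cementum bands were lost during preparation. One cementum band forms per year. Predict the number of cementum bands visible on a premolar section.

At one cementum band per year, 9 years correspond to 9 cementum bands.
Less the 3 uncaptured cementum bands: 9 − 3 = 6.

6 cementum bands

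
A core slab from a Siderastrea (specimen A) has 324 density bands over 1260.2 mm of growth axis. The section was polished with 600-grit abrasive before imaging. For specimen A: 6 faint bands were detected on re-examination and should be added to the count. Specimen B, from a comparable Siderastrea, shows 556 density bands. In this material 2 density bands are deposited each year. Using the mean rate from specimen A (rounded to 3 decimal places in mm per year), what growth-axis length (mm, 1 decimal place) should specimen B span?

Specimen A: after corrections the count is 324 + 6 = 330 density bands.
Specimen A: with 2 density bands per year, 330 / 2 = 165 years.
A: Extension rate ≈ 1260.2 / 165 = 7.638 mm/year.
Specimen B: dividing by 2 density bands per year: 556 / 2 = 278 years. For B, 7.638 mm/year × 278 years = 2123.4 mm.

2123.4 mm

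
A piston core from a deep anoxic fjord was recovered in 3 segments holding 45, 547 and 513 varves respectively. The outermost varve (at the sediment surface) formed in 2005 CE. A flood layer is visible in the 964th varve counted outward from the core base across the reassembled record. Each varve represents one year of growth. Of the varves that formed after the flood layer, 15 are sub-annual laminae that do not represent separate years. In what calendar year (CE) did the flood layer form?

1879 CE

Total varves = 45 + 547 + 513 = 1105.
1105 − 964 = 141 varves lie beyond the flood layer toward the sediment surface.
Excluding 15 false varves: 141 − 15 = 126.
The varve at the sediment surface is 2005 CE, so the flood layer dates to 2005 − 126 = 1879 CE.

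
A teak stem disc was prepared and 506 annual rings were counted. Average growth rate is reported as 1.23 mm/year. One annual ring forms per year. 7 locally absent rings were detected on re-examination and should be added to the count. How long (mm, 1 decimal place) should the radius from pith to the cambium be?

631.0 mm

Adjusted count: 506 + 7 = 513 annual rings.
513 years at 1.23 mm/year gives 1.23 × 513 = 631.0 mm.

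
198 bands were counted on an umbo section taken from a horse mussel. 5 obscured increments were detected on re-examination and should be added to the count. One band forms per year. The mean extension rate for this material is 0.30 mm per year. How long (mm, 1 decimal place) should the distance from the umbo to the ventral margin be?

True band count = 198 + 5 = 203.
203 years at 0.30 mm/year gives 0.30 × 203 = 60.9 mm.

60.9 mm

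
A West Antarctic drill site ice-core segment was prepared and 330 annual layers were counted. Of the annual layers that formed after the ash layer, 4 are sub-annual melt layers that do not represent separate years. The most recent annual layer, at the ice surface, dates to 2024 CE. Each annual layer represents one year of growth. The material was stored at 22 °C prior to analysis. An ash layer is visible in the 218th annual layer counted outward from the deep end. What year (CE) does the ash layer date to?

Between annual layer 218 and the ice surface there are 330 − 218 = 112 annual layers.
Excluding 4 false annual layers: 112 − 4 = 108.
2024 − 108 = 1916 CE.

1916 CE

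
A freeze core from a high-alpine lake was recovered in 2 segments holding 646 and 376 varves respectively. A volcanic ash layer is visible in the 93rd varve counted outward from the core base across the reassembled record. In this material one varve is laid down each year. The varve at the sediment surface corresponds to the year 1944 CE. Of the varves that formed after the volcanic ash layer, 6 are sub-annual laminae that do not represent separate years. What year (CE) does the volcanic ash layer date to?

1021 CE

Total varves = 646 + 376 = 1022.
1022 − 93 = 929 varves lie beyond the volcanic ash layer toward the sediment surface.
Removing the 6 false varves leaves 929 − 6 = 923 true varves beyond the volcanic ash layer.
1944 − 923 = 1021 CE.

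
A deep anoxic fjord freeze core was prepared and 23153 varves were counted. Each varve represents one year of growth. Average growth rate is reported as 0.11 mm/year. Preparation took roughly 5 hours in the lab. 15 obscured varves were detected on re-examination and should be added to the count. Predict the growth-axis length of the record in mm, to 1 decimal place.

2548.5 mm

True varve count = 23153 + 15 = 23168.
23168 years at 0.11 mm/year gives 0.11 × 23168 = 2548.5 mm.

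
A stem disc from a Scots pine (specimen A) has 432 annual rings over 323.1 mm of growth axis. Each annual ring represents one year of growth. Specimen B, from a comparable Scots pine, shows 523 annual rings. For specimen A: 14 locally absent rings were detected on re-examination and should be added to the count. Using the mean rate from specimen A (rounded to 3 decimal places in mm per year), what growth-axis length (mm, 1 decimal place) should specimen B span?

378.7 mm

Specimen A: correcting the raw count gives 432 + 14 = 446 true annual rings.
A: Mean rate = 323.1 mm / 446 years ≈ 0.724 mm/yr.
Length of B = 0.724 × 523 = 378.7 mm.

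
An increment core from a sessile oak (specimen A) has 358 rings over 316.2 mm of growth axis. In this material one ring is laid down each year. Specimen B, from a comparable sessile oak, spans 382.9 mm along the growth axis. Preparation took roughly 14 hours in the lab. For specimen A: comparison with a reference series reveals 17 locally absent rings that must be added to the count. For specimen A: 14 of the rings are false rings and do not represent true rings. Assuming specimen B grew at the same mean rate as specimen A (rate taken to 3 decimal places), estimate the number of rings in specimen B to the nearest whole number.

437 rings

Specimen A: true ring count = 358 − 14 + 17 = 361.
A: Extension rate ≈ 316.2 / 361 = 0.876 mm per year.
Specimen B: 382.9 mm / 0.876 mm per year = 437.10 years ≈ 437 rings.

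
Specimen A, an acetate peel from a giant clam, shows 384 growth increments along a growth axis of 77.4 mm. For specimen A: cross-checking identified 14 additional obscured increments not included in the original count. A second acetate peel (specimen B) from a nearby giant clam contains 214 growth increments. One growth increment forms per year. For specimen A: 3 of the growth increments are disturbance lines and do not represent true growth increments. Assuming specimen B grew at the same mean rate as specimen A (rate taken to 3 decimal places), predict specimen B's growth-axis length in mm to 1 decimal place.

Specimen A: correcting the raw count gives 384 − 3 + 14 = 395 true growth increments.
A: Mean rate = 77.4 mm / 395 years ≈ 0.196 mm/year.
Length of B = 0.196 × 214 = 41.9 mm.

41.9 mm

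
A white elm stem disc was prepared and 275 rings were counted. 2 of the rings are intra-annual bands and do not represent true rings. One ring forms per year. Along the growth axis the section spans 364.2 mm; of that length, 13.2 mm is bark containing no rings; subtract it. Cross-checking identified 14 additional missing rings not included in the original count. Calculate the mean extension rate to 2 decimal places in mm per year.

True ring count = 275 − 2 + 14 = 287.
Net length = 364.2 − 13.2 = 351.0 mm.
Extension rate ≈ 351.0 / 287 = 1.22 mm per year.

1.22 mm per year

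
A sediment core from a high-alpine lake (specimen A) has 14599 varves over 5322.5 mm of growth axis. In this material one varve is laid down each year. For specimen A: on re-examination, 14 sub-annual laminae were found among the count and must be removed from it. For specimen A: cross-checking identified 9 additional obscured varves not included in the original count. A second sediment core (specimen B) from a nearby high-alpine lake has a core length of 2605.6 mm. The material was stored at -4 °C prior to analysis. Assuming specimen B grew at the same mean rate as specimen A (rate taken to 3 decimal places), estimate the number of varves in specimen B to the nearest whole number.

Specimen A: adjusted count: 14599 − 14 + 9 = 14594 varves.
A: 5322.5 mm over 14594 years gives 5322.5 / 14594 ≈ 0.365 mm/year.
Specimen B: 2605.6 mm / 0.365 mm per year = 7138.63 years ≈ 7139 varves.

7139 varves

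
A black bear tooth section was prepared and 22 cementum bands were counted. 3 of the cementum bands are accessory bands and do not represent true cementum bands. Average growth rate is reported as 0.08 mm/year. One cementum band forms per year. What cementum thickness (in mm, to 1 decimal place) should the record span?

1.5 mm

Adjusted count: 22 − 3 = 19 cementum bands.
19 years at 0.08 mm/year gives 0.08 × 19 = 1.5 mm.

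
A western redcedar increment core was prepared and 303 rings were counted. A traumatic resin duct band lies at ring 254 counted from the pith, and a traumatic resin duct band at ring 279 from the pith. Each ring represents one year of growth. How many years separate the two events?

25 years

The two markers are separated by 279 − 254 = 25 rings.
One ring per year makes the interval 25 years.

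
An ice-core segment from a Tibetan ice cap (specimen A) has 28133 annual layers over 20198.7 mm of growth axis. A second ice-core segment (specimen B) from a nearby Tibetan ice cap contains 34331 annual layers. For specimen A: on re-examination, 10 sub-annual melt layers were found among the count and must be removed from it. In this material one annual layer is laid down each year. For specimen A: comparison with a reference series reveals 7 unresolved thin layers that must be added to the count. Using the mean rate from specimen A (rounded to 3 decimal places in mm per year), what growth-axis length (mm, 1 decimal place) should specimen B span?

24649.7 mm

Specimen A: after corrections the count is 28133 − 10 + 7 = 28130 annual layers.
A: Extension rate ≈ 20198.7 / 28130 = 0.718 mm per year.
B's length ≈ 0.718 × 34331 = 24649.7 mm.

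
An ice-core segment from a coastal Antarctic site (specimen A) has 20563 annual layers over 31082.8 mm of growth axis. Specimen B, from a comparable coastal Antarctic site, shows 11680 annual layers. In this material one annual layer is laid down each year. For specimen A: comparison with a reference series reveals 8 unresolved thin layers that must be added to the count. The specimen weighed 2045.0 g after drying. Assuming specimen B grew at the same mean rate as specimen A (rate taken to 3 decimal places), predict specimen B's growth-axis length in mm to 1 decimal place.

17648.5 mm

Specimen A: adjusted count: 20563 + 8 = 20571 annual layers.
A: Mean rate = 31082.8 mm / 20571 years ≈ 1.511 mm per year.
For B, 1.511 mm/year × 11680 years = 17648.5 mm.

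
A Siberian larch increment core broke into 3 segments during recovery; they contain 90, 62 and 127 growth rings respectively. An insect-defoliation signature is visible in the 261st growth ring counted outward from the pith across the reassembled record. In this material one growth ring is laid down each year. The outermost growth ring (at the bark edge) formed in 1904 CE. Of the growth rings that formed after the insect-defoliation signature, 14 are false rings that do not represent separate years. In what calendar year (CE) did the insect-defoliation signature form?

1900 CE

Total growth rings = 90 + 62 + 127 = 279.
279 − 261 = 18 growth rings lie beyond the insect-defoliation signature toward the bark edge.
18 − 14 false = 4 true growth rings after the insect-defoliation signature.
Counting back 4 years from 1904 CE places the insect-defoliation signature in 1904 − 4 = 1900 CE.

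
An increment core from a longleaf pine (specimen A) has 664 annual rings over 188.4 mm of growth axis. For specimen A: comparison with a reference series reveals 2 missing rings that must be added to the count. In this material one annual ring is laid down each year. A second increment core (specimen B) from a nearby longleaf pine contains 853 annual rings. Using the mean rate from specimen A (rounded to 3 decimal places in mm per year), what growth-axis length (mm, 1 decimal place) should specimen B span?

241.4 mm

Specimen A: adjusted count: 664 + 2 = 666 annual rings.
A: Extension rate ≈ 188.4 / 666 = 0.283 mm/yr.
Length of B = 0.283 × 853 = 241.4 mm.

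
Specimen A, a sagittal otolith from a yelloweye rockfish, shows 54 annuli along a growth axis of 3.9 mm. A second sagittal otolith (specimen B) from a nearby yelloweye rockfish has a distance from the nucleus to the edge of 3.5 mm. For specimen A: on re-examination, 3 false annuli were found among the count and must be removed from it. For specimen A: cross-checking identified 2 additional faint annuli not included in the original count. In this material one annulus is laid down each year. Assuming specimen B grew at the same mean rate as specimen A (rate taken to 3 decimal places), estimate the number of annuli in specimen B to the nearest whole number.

47 annuli

Specimen A: adjusted count: 54 − 3 + 2 = 53 annuli.
A: Extension rate ≈ 3.9 / 53 = 0.074 mm/year.
B spans 3.5 / 0.074 = 47.30 years ≈ 47 annuli.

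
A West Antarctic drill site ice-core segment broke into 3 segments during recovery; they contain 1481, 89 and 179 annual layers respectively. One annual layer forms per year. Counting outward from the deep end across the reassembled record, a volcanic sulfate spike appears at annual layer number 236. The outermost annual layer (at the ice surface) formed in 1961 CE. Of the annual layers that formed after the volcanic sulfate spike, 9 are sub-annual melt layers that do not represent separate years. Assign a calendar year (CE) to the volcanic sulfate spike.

Total annual layers = 1481 + 89 + 179 = 1749.
Between annual layer 236 and the ice surface there are 1749 − 236 = 1513 annual layers.
Removing the 9 false annual layers leaves 1513 − 9 = 1504 true annual layers beyond the volcanic sulfate spike.
1961 − 1504 = 457 CE.

457 CE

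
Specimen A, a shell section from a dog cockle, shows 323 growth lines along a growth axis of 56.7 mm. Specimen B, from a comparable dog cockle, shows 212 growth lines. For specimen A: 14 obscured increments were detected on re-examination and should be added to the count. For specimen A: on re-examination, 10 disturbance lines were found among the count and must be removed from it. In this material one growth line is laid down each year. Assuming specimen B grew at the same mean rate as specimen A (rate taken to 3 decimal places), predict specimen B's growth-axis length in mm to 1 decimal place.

36.7 mm

Specimen A: after corrections the count is 323 − 10 + 14 = 327 growth lines.
A: Mean rate = 56.7 mm / 327 years ≈ 0.173 mm/yr.
B's length ≈ 0.173 × 212 = 36.7 mm.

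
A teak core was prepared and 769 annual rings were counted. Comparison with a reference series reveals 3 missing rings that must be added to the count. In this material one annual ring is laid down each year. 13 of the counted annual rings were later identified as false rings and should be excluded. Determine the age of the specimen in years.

759 years

Correcting the raw count gives 769 − 13 + 3 = 759 true annual rings.
One annual ring per year makes the duration 759 years.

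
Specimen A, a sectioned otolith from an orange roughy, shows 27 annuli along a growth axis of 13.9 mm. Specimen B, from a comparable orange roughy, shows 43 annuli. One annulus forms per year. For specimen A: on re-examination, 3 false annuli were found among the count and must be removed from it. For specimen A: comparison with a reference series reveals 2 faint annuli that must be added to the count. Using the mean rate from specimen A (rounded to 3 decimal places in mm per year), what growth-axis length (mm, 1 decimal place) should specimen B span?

Specimen A: true annulus count = 27 − 3 + 2 = 26.
A: Extension rate ≈ 13.9 / 26 = 0.535 mm/yr.
For B, 0.535 mm/year × 43 years = 23.0 mm.

23.0 mm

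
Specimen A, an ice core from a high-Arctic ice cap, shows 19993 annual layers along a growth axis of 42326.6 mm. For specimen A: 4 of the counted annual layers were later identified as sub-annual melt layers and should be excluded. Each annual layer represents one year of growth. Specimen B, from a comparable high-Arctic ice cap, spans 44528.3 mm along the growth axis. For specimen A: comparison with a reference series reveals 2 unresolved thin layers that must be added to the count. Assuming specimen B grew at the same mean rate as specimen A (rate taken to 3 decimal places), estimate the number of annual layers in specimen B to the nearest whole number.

21034 annual layers

Specimen A: adjusted count: 19993 − 4 + 2 = 19991 annual layers.
A: Extension rate ≈ 42326.6 / 19991 = 2.117 mm/year.
Specimen B: 44528.3 mm / 2.117 mm per year = 21033.68 years ≈ 21034 annual layers.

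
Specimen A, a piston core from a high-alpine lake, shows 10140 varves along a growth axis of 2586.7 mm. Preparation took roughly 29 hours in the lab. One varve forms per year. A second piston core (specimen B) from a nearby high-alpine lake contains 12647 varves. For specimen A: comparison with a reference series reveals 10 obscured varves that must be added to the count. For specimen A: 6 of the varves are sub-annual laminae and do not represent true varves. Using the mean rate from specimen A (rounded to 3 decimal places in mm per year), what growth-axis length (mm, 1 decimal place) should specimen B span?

Specimen A: correcting the raw count gives 10140 − 6 + 10 = 10144 true varves.
A: 2586.7 mm over 10144 years gives 2586.7 / 10144 ≈ 0.255 mm/year.
B's length ≈ 0.255 × 12647 = 3225.0 mm.

3225.0 mm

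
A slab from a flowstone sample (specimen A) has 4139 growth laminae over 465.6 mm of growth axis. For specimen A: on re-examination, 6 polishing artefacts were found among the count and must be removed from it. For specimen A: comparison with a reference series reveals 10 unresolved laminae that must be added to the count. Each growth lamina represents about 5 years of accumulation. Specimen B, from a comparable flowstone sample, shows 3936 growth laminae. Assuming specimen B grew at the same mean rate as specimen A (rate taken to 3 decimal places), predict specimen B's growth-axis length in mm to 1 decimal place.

Specimen A: adjusted count: 4139 − 6 + 10 = 4143 growth laminae.
Specimen A: at 5 years per growth lamina, 4143 × 5 = 20715 years.
A: 465.6 mm over 20715 years gives 465.6 / 20715 ≈ 0.022 mm/year.
Specimen B: at 5 years per growth lamina, 3936 × 5 = 19680 years. B's length ≈ 0.022 × 19680 = 433.0 mm.

433.0 mm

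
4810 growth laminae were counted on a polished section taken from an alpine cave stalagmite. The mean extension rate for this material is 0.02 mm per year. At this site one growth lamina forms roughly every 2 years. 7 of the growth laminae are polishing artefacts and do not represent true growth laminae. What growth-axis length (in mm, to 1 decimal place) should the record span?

After corrections the count is 4810 − 7 = 4803 growth laminae.
At 2 years per growth lamina, 4803 × 2 = 9606 years.
Length ≈ 0.02 × 9606 = 192.1 mm.

192.1 mm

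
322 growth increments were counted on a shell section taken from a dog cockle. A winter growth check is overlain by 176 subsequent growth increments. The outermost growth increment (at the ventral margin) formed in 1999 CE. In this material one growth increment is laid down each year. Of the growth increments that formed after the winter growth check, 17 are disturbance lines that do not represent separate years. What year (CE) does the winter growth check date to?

1840 CE

176 growth increments post-date the winter growth check.
Excluding 17 false growth increments: 176 − 17 = 159.
Counting back 159 years from 1999 CE places the winter growth check in 1999 − 159 = 1840 CE.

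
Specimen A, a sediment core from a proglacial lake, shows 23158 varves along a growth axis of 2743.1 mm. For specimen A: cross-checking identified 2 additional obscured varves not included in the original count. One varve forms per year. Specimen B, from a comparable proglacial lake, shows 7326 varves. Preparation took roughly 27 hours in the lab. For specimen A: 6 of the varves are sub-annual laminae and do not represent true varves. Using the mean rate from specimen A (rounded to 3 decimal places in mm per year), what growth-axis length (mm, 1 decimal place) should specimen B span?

864.5 mm

Specimen A: after corrections the count is 23158 − 6 + 2 = 23154 varves.
A: 2743.1 mm over 23154 years gives 2743.1 / 23154 ≈ 0.118 mm per year.
Length of B = 0.118 × 7326 = 864.5 mm.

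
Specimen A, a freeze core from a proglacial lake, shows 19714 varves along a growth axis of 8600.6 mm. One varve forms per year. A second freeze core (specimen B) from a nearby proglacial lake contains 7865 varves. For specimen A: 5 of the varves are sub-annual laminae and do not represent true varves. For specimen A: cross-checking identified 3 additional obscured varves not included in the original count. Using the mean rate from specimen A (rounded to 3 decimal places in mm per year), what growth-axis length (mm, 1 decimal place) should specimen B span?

3429.1 mm

Specimen A: after corrections the count is 19714 − 5 + 3 = 19712 varves.
A: Mean rate = 8600.6 mm / 19712 years ≈ 0.436 mm/year.
B's length ≈ 0.436 × 7865 = 3429.1 mm.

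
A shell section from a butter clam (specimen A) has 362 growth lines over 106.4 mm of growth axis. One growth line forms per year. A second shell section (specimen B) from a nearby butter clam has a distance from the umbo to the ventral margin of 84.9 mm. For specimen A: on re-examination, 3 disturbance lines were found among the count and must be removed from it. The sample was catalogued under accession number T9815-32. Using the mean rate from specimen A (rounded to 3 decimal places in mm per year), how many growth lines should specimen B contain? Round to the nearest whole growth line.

Specimen A: correcting the raw count gives 362 − 3 = 359 true growth lines.
A: 106.4 mm over 359 years gives 106.4 / 359 ≈ 0.296 mm/year.
Specimen B: 84.9 mm / 0.296 mm per year = 286.82 years ≈ 287 growth lines.

287 growth lines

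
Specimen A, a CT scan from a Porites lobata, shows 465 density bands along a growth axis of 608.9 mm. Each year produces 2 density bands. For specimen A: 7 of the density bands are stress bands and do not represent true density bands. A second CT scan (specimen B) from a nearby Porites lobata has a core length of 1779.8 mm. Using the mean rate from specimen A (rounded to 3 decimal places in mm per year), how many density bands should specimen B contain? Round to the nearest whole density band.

1339 density bands

Specimen A: after corrections the count is 465 − 7 = 458 density bands.
Specimen A: 458 density bands at 2 per year is 458 / 2 = 229 years.
A: 608.9 mm over 229 years gives 608.9 / 229 ≈ 2.659 mm/year.
For B, 1779.8 / 2.659 = 669.35 years; at 2 density bands per year that is 669.35 × 2 ≈ 1339 density bands.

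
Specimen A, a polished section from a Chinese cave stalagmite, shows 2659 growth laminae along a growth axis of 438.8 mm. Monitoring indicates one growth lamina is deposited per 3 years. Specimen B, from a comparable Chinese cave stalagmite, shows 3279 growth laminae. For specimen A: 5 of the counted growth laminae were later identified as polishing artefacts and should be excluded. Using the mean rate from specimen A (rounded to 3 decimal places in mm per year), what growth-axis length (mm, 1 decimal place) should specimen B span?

Specimen A: after corrections the count is 2659 − 5 = 2654 growth laminae.
Specimen A: 2654 growth laminae at 3 years each span 2654 × 3 = 7962 years.
A: 438.8 mm over 7962 years gives 438.8 / 7962 ≈ 0.055 mm per year.
Specimen B: multiplying by 3 years per growth lamina: 3279 × 3 = 9837 years. Length of B = 0.055 × 9837 = 541.0 mm.

541.0 mm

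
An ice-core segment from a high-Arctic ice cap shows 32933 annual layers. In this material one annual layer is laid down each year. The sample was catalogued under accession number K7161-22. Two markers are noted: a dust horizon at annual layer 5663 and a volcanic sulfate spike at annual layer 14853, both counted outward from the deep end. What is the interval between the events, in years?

9190 yr

14853 − 5663 = 9190 annual layers lie between the two events.
At one annual layer per year, 9190 years elapsed between them.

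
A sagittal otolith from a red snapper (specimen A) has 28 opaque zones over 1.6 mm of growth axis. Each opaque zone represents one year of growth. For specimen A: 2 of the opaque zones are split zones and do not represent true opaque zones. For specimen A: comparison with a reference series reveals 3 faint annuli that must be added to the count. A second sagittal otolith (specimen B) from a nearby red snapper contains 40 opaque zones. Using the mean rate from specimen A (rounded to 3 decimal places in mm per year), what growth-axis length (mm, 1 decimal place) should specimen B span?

Specimen A: true opaque zone count = 28 − 2 + 3 = 29.
A: Mean rate = 1.6 mm / 29 years ≈ 0.055 mm per year.
Length of B = 0.055 × 40 = 2.2 mm.

2.2 mm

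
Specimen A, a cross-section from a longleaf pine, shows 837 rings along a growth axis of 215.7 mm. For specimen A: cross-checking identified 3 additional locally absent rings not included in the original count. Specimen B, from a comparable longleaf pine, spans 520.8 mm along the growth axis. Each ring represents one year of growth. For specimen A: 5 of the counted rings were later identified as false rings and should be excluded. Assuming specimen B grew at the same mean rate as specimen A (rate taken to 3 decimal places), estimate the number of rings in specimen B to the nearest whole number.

Specimen A: correcting the raw count gives 837 − 5 + 3 = 835 true rings.
A: 215.7 mm over 835 years gives 215.7 / 835 ≈ 0.258 mm per year.
B spans 520.8 / 0.258 = 2018.60 years ≈ 2019 rings.

2019 rings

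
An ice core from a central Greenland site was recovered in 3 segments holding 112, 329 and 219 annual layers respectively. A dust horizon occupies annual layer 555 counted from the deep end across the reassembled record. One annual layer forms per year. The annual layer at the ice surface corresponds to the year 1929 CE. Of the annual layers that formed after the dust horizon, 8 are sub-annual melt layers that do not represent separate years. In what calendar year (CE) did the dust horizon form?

1832 CE

Total annual layers = 112 + 329 + 219 = 660.
660 − 555 = 105 annual layers lie beyond the dust horizon toward the ice surface.
Removing the 8 false annual layers leaves 105 − 8 = 97 true annual layers beyond the dust horizon.
Counting back 97 years from 1929 CE places the dust horizon in 1929 − 97 = 1832 CE.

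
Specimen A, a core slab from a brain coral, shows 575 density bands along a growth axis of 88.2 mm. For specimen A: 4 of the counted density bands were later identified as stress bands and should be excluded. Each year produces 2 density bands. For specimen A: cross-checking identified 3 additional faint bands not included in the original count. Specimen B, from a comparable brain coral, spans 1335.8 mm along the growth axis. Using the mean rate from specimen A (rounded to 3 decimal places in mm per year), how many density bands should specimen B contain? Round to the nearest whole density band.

8702 density bands

Specimen A: after corrections the count is 575 − 4 + 3 = 574 density bands.
Specimen A: 574 density bands at 2 per year is 574 / 2 = 287 years.
A: Extension rate ≈ 88.2 / 287 = 0.307 mm per year.
B spans 1335.8 / 0.307 = 4351.14 years; at 2 density bands per year that is 4351.14 × 2 ≈ 8702 density bands.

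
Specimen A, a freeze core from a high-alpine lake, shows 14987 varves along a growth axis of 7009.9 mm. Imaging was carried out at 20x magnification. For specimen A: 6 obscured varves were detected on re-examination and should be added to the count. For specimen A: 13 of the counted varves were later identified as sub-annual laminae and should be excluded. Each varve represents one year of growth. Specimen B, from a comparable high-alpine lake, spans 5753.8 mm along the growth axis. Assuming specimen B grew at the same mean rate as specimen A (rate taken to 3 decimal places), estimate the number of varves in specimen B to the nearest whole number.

12294 varves

Specimen A: true varve count = 14987 − 13 + 6 = 14980.
A: 7009.9 mm over 14980 years gives 7009.9 / 14980 ≈ 0.468 mm/yr.
Specimen B: 5753.8 mm / 0.468 mm per year = 12294.44 years ≈ 12294 varves.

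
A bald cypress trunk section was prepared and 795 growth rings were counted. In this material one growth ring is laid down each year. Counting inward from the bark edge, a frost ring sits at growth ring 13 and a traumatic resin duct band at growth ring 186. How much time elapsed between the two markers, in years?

173 years

The two markers are separated by 186 − 13 = 173 growth rings.
One growth ring per year makes the interval 173 years.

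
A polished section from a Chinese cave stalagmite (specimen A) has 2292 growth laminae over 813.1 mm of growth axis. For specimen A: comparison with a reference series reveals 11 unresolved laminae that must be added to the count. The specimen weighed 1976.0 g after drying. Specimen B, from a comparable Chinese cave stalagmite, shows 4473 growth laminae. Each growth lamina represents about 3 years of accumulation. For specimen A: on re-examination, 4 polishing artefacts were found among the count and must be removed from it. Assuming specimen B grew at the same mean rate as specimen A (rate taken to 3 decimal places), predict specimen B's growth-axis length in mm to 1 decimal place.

1583.4 mm

Specimen A: adjusted count: 2292 − 4 + 11 = 2299 growth laminae.
Specimen A: 2299 growth laminae at 3 years each span 2299 × 3 = 6897 years.
A: Mean rate = 813.1 mm / 6897 years ≈ 0.118 mm/yr.
Specimen B: multiplying by 3 years per growth lamina: 4473 × 3 = 13419 years. For B, 0.118 mm/year × 13419 years = 1583.4 mm.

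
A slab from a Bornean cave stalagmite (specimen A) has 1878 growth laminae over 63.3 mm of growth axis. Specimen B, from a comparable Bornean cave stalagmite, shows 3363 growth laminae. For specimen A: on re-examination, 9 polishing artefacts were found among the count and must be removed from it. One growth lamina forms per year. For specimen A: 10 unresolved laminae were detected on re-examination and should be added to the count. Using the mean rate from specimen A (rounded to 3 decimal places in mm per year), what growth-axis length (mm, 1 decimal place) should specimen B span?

114.3 mm

Specimen A: adjusted count: 1878 − 9 + 10 = 1879 growth laminae.
A: Mean rate = 63.3 mm / 1879 years ≈ 0.034 mm/yr.
Length of B = 0.034 × 3363 = 114.3 mm.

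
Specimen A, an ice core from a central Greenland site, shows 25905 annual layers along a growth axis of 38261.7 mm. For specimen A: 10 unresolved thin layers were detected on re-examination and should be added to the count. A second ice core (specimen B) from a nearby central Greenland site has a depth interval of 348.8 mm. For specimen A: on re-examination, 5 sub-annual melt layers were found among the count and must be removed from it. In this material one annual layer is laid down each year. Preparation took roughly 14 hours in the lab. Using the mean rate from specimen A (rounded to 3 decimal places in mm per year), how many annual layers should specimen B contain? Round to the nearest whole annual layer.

236 annual layers

Specimen A: true annual layer count = 25905 − 5 + 10 = 25910.
A: Mean rate = 38261.7 mm / 25910 years ≈ 1.477 mm per year.
B spans 348.8 / 1.477 = 236.15 years ≈ 236 annual layers.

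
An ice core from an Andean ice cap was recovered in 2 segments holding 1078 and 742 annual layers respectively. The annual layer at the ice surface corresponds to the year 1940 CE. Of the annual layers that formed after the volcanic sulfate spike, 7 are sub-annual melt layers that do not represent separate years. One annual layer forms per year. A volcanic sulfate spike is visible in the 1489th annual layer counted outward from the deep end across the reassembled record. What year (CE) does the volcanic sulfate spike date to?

Total annual layers = 1078 + 742 = 1820.
Between annual layer 1489 and the ice surface there are 1820 − 1489 = 331 annual layers.
Removing the 7 false annual layers leaves 331 − 7 = 324 true annual layers beyond the volcanic sulfate spike.
The annual layer at the ice surface is 1940 CE, so the volcanic sulfate spike dates to 1940 − 324 = 1616 CE.

1616 CE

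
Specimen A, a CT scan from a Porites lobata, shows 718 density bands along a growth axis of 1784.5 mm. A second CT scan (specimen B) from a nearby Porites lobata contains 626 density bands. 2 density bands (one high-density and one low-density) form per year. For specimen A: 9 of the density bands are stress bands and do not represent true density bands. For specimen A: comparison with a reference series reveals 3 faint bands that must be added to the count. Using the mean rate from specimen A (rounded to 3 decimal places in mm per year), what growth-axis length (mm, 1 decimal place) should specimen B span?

Specimen A: adjusted count: 718 − 9 + 3 = 712 density bands.
Specimen A: dividing by 2 density bands per year: 712 / 2 = 356 years.
A: Extension rate ≈ 1784.5 / 356 = 5.013 mm per year.
Specimen B: 626 density bands at 2 per year is 626 / 2 = 313 years. Length of B = 5.013 × 313 = 1569.1 mm.

1569.1 mm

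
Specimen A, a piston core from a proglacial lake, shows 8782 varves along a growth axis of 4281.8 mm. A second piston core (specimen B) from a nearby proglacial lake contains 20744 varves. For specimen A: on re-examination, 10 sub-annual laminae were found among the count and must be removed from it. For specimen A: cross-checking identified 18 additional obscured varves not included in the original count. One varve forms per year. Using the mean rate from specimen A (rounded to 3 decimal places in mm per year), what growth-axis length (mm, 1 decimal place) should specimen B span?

10102.3 mm

Specimen A: after corrections the count is 8782 − 10 + 18 = 8790 varves.
A: 4281.8 mm over 8790 years gives 4281.8 / 8790 ≈ 0.487 mm/year.
Length of B = 0.487 × 20744 = 10102.3 mm.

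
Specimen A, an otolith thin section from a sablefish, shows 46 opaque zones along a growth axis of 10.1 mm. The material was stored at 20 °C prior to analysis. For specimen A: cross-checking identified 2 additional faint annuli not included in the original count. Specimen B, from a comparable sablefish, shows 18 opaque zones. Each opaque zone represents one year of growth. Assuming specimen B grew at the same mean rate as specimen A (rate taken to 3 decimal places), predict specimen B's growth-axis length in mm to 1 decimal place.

3.8 mm

Specimen A: correcting the raw count gives 46 + 2 = 48 true opaque zones.
A: 10.1 mm over 48 years gives 10.1 / 48 ≈ 0.210 mm/year.
B's length ≈ 0.210 × 18 = 3.8 mm.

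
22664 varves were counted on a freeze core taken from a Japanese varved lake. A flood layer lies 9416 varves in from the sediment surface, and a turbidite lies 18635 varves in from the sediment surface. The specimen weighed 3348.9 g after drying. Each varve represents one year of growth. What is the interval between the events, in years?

Separation: 18635 − 9416 = 9219 varves.
That is 9219 years at one varve per year.

9219 yr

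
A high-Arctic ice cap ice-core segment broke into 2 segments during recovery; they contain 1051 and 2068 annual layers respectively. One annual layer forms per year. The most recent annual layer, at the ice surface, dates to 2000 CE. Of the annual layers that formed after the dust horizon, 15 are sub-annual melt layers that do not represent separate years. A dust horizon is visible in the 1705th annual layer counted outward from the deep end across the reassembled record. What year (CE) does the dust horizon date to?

601 CE

Total annual layers = 1051 + 2068 = 3119.
The dust horizon sits at annual layer 1705 from the deep end, so 3119 − 1705 = 1414 annual layers formed after it.
1414 − 15 false = 1399 true annual layers after the dust horizon.
2000 − 1399 = 601 CE.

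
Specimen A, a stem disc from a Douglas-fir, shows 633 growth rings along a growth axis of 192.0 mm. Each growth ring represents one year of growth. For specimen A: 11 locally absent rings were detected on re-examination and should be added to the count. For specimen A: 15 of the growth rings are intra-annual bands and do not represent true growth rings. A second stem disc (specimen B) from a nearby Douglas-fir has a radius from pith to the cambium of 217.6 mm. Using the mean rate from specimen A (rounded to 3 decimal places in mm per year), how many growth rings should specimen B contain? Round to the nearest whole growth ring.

Specimen A: true growth ring count = 633 − 15 + 11 = 629.
A: Mean rate = 192.0 mm / 629 years ≈ 0.305 mm per year.
Specimen B: 217.6 mm / 0.305 mm per year = 713.44 years ≈ 713 growth rings.

713 growth rings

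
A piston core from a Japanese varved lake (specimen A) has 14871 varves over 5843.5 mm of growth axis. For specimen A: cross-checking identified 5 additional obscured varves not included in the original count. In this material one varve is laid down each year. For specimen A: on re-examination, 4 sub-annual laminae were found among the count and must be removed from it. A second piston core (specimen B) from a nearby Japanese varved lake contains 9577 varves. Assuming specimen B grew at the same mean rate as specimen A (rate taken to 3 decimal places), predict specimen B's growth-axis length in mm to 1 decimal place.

3763.8 mm

Specimen A: true varve count = 14871 − 4 + 5 = 14872.
A: Mean rate = 5843.5 mm / 14872 years ≈ 0.393 mm per year.
For B, 0.393 mm/year × 9577 years = 3763.8 mm.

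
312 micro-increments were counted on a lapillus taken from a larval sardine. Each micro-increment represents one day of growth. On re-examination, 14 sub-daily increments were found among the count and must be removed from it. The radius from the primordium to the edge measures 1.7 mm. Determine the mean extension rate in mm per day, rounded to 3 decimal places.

0.006 mm per day

Adjusted count: 312 − 14 = 298 micro-increments.
1.7 mm over 298 days gives 1.7 / 298 ≈ 0.006 mm per day.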